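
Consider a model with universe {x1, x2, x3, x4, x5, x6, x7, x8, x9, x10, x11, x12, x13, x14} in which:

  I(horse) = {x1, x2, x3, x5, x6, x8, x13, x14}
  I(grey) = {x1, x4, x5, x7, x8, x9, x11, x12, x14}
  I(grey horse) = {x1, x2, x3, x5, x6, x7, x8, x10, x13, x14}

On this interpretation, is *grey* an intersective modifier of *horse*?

⟦grey⟧ ∩ ⟦horse⟧ = {x1, x4, x5, x7, x8, x9, x11, x12, x14} ∩ {x1, x2, x3, x5, x6, x8, x13, x14} = {x1, x5, x8, x14}
Observed ⟦grey horse⟧ = {x1, x2, x3, x5, x6, x7, x8, x10, x13, x14}.
These differ, so the modifier is not intersective in this model.

no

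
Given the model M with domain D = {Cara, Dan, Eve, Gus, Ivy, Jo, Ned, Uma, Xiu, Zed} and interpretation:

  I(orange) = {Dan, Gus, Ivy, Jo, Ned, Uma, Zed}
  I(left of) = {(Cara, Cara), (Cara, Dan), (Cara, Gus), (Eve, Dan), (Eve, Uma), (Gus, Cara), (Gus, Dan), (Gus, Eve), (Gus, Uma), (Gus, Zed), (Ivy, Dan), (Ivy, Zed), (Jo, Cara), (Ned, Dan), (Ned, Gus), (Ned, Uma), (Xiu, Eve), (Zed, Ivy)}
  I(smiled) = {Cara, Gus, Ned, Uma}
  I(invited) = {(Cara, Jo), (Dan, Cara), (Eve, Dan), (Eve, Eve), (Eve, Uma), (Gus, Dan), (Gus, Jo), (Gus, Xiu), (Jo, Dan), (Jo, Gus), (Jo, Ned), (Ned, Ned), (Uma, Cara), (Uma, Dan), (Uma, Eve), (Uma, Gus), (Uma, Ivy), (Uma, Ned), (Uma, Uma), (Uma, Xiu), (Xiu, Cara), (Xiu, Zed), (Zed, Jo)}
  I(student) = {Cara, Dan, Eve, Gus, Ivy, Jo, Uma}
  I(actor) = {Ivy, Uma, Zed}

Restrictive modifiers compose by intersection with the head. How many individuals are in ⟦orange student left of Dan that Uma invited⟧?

⟦left of Dan⟧ = {x : ⟨x, Dan⟩ ∈ ⟦left of⟧} = {Cara, Eve, Gus, Ivy, Ned}
⟦that Uma invited⟧ = {x : ⟨Uma, x⟩ ∈ ⟦invited⟧} = {Cara, Dan, Eve, Gus, Ivy, Ned, Uma, Xiu}
⟦student⟧ = {Cara, Dan, Eve, Gus, Ivy, Jo, Uma}
… ∩ ⟦left of Dan⟧ = {Cara, Dan, Eve, Gus, Ivy, Jo, Uma} ∩ {Cara, Eve, Gus, Ivy, Ned} = {Cara, Eve, Gus, Ivy}
… ∩ ⟦that Uma invited⟧ = {Cara, Eve, Gus, Ivy} ∩ {Cara, Dan, Eve, Gus, Ivy, Ned, Uma, Xiu} = {Cara, Eve, Gus, Ivy}
… ∩ ⟦orange⟧ = {Cara, Eve, Gus, Ivy} ∩ {Dan, Gus, Ivy, Jo, Ned, Uma, Zed} = {Gus, Ivy}
⟦orange student left of Dan that Uma invited⟧ = {Gus, Ivy}, so the cardinality is 2.

2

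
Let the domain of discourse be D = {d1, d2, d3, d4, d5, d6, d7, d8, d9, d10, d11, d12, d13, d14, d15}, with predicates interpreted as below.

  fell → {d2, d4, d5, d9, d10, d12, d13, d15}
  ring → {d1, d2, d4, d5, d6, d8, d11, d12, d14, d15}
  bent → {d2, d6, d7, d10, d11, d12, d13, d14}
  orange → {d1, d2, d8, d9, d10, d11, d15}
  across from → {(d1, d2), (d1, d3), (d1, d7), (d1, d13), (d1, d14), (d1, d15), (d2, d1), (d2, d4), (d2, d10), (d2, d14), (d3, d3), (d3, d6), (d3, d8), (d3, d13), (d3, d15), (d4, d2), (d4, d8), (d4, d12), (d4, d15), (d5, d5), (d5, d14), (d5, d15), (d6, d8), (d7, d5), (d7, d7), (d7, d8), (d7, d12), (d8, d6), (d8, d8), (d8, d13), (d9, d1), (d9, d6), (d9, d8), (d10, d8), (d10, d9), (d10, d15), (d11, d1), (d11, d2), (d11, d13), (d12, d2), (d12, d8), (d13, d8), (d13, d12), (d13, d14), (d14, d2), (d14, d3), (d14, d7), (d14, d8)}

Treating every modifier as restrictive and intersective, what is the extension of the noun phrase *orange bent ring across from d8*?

{}

⟦across from d8⟧ = {x : ⟨x, d8⟩ ∈ ⟦across from⟧} = {d3, d4, d6, d7, d8, d9, d10, d12, d13, d14}
⟦ring⟧ = {d1, d2, d4, d5, d6, d8, d11, d12, d14, d15}
… ∩ ⟦across from d8⟧ = {d1, d2, d4, d5, d6, d8, d11, d12, d14, d15} ∩ {d3, d4, d6, d7, d8, d9, d10, d12, d13, d14} = {d4, d6, d8, d12, d14}
… ∩ ⟦orange⟧ = {d4, d6, d8, d12, d14} ∩ {d1, d2, d8, d9, d10, d11, d15} = {d8}
… ∩ ⟦bent⟧ = {d8} ∩ {d2, d6, d7, d10, d11, d12, d13, d14} = ∅
So ⟦orange bent ring across from d8⟧ = {}.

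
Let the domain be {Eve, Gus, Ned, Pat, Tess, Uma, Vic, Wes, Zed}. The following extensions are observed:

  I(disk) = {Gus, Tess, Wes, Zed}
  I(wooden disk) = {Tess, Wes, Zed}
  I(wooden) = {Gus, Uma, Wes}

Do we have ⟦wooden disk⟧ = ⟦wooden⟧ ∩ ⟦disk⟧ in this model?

⟦wooden⟧ ∩ ⟦disk⟧ = {Gus, Uma, Wes} ∩ {Gus, Tess, Wes, Zed} = {Gus, Wes}
Observed ⟦wooden disk⟧ = {Tess, Wes, Zed}.
These differ, so the modifier is not intersective in this model.

no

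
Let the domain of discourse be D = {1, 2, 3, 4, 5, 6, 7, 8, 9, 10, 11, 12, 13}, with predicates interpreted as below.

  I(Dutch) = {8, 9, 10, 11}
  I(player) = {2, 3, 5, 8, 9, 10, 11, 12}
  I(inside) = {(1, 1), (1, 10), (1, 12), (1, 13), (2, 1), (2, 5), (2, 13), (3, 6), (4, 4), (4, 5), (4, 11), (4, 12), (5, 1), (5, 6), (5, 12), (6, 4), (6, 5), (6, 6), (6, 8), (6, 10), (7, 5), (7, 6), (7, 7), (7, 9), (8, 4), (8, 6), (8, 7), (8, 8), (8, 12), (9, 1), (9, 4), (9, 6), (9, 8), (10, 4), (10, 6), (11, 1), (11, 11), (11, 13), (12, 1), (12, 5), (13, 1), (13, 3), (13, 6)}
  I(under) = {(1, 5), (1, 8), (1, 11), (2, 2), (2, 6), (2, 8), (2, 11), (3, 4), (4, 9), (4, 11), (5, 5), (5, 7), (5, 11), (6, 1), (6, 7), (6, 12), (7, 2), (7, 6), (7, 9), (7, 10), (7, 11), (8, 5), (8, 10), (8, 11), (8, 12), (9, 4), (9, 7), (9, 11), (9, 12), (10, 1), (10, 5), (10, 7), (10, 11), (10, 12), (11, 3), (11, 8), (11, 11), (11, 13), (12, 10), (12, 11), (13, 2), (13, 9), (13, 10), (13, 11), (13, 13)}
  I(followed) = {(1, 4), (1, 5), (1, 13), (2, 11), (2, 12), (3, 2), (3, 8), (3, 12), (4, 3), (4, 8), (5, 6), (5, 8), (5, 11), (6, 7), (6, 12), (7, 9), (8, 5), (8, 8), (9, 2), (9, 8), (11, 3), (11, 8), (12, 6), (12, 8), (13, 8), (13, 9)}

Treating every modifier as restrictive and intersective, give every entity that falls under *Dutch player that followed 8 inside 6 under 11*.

⟦that followed 8⟧ = {x : ⟨x, 8⟩ ∈ ⟦followed⟧} = {3, 4, 5, 8, 9, 11, 12, 13}
⟦inside 6⟧ = {x : ⟨x, 6⟩ ∈ ⟦inside⟧} = {3, 5, 6, 7, 8, 9, 10, 13}
⟦under 11⟧ = {x : ⟨x, 11⟩ ∈ ⟦under⟧} = {1, 2, 4, 5, 7, 8, 9, 10, 11, 12, 13}
⟦player⟧ = {2, 3, 5, 8, 9, 10, 11, 12}
… ∩ ⟦that followed 8⟧ = {2, 3, 5, 8, 9, 10, 11, 12} ∩ {3, 4, 5, 8, 9, 11, 12, 13} = {3, 5, 8, 9, 11, 12}
… ∩ ⟦inside 6⟧ = {3, 5, 8, 9, 11, 12} ∩ {3, 5, 6, 7, 8, 9, 10, 13} = {3, 5, 8, 9}
… ∩ ⟦under 11⟧ = {3, 5, 8, 9} ∩ {1, 2, 4, 5, 7, 8, 9, 10, 11, 12, 13} = {5, 8, 9}
… ∩ ⟦Dutch⟧ = {5, 8, 9} ∩ {8, 9, 10, 11} = {8, 9}
So ⟦Dutch player that followed 8 inside 6 under 11⟧ = {8, 9}.

{8, 9}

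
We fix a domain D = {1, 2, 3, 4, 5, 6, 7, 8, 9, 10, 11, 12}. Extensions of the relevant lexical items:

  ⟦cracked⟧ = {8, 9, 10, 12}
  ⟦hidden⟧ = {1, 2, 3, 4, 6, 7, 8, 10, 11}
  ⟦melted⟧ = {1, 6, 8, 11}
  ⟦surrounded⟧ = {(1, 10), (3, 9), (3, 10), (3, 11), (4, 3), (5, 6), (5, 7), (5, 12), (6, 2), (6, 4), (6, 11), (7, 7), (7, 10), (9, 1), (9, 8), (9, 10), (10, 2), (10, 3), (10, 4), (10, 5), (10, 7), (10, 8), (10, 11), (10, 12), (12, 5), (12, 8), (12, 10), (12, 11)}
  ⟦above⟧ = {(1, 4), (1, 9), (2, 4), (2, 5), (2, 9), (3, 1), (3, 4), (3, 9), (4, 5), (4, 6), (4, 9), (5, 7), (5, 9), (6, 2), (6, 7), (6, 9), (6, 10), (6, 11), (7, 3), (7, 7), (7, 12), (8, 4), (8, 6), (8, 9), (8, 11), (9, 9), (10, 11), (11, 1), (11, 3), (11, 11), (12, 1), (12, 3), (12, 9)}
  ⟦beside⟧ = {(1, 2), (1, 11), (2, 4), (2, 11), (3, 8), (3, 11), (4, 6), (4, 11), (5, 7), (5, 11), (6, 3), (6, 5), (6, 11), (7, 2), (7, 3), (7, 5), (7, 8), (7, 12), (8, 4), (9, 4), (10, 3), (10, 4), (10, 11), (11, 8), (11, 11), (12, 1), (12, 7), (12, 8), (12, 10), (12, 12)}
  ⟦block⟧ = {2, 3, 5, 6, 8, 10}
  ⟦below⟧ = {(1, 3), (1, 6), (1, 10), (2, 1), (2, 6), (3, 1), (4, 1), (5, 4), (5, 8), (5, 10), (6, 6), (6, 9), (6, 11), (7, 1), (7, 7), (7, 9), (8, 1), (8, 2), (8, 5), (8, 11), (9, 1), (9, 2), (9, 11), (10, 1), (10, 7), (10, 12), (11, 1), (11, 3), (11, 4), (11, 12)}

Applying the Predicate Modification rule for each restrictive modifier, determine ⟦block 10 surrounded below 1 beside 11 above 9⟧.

⟦10 surrounded⟧ = {x : ⟨10, x⟩ ∈ ⟦surrounded⟧} = {2, 3, 4, 5, 7, 8, 11, 12}
⟦below 1⟧ = {x : ⟨x, 1⟩ ∈ ⟦below⟧} = {2, 3, 4, 7, 8, 9, 10, 11}
⟦beside 11⟧ = {x : ⟨x, 11⟩ ∈ ⟦beside⟧} = {1, 2, 3, 4, 5, 6, 10, 11}
⟦above 9⟧ = {x : ⟨x, 9⟩ ∈ ⟦above⟧} = {1, 2, 3, 4, 5, 6, 8, 9, 12}
⟦block⟧ = {2, 3, 5, 6, 8, 10}
… ∩ ⟦10 surrounded⟧ = {2, 3, 5, 6, 8, 10} ∩ {2, 3, 4, 5, 7, 8, 11, 12} = {2, 3, 5, 8}
… ∩ ⟦below 1⟧ = {2, 3, 5, 8} ∩ {2, 3, 4, 7, 8, 9, 10, 11} = {2, 3, 8}
… ∩ ⟦beside 11⟧ = {2, 3, 8} ∩ {1, 2, 3, 4, 5, 6, 10, 11} = {2, 3}
… ∩ ⟦above 9⟧ = {2, 3} ∩ {1, 2, 3, 4, 5, 6, 8, 9, 12} = {2, 3}
So ⟦block 10 surrounded below 1 beside 11 above 9⟧ = {2, 3}.

{2, 3}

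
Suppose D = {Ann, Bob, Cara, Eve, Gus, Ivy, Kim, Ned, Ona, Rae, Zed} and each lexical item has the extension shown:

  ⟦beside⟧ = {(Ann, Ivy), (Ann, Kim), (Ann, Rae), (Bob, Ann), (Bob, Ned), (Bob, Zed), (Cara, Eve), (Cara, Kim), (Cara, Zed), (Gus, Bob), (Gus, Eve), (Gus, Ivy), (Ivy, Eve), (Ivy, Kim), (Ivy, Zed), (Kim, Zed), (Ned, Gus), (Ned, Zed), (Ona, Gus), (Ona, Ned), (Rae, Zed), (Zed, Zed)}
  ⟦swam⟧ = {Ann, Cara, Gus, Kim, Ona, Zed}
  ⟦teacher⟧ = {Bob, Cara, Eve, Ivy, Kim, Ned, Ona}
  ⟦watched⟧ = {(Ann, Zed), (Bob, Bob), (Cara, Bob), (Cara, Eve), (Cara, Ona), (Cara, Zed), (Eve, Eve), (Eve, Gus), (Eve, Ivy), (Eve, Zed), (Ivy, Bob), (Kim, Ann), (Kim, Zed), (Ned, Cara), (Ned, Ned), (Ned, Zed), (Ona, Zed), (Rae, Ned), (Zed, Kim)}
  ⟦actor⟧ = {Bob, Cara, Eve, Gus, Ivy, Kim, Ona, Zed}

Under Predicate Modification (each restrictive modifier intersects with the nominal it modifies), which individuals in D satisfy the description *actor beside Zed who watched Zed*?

{Cara, Kim}

⟦beside Zed⟧ = {x : ⟨x, Zed⟩ ∈ ⟦beside⟧} = {Bob, Cara, Ivy, Kim, Ned, Rae, Zed}
⟦who watched Zed⟧ = {x : ⟨x, Zed⟩ ∈ ⟦watched⟧} = {Ann, Cara, Eve, Kim, Ned, Ona}
⟦actor⟧ = {Bob, Cara, Eve, Gus, Ivy, Kim, Ona, Zed}
… ∩ ⟦beside Zed⟧ = {Bob, Cara, Eve, Gus, Ivy, Kim, Ona, Zed} ∩ {Bob, Cara, Ivy, Kim, Ned, Rae, Zed} = {Bob, Cara, Ivy, Kim, Zed}
… ∩ ⟦who watched Zed⟧ = {Bob, Cara, Ivy, Kim, Zed} ∩ {Ann, Cara, Eve, Kim, Ned, Ona} = {Cara, Kim}
So ⟦actor beside Zed who watched Zed⟧ = {Cara, Kim}.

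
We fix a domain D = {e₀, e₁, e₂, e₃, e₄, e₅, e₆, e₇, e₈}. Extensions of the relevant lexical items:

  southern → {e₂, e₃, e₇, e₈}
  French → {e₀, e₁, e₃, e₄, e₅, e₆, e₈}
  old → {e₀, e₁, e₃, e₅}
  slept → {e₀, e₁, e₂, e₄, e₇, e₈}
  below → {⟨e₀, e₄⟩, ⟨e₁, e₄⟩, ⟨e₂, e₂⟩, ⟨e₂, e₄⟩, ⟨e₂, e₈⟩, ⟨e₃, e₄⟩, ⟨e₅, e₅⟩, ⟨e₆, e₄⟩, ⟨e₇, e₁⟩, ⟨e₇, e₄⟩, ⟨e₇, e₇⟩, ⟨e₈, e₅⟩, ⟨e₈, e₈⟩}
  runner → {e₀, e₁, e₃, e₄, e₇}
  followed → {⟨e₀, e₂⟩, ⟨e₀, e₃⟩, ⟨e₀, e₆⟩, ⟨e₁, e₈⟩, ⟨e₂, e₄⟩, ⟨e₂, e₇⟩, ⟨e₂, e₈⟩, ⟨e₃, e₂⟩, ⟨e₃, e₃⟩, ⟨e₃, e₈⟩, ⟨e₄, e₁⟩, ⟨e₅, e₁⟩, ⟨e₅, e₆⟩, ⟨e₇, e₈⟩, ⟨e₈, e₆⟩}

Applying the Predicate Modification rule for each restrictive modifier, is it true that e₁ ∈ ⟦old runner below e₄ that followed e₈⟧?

yes

⟦below e₄⟧ = {x : ⟨x, e₄⟩ ∈ ⟦below⟧} = {e₀, e₁, e₂, e₃, e₆, e₇}
⟦that followed e₈⟧ = {x : ⟨x, e₈⟩ ∈ ⟦followed⟧} = {e₁, e₂, e₃, e₇}
⟦runner⟧ = {e₀, e₁, e₃, e₄, e₇}
… ∩ ⟦below e₄⟧ = {e₀, e₁, e₃, e₄, e₇} ∩ {e₀, e₁, e₂, e₃, e₆, e₇} = {e₀, e₁, e₃, e₇}
… ∩ ⟦that followed e₈⟧ = {e₀, e₁, e₃, e₇} ∩ {e₁, e₂, e₃, e₇} = {e₁, e₃, e₇}
… ∩ ⟦old⟧ = {e₁, e₃, e₇} ∩ {e₀, e₁, e₃, e₅} = {e₁, e₃}
⟦old runner below e₄ that followed e₈⟧ = {e₁, e₃}; e₁ ∈ this set.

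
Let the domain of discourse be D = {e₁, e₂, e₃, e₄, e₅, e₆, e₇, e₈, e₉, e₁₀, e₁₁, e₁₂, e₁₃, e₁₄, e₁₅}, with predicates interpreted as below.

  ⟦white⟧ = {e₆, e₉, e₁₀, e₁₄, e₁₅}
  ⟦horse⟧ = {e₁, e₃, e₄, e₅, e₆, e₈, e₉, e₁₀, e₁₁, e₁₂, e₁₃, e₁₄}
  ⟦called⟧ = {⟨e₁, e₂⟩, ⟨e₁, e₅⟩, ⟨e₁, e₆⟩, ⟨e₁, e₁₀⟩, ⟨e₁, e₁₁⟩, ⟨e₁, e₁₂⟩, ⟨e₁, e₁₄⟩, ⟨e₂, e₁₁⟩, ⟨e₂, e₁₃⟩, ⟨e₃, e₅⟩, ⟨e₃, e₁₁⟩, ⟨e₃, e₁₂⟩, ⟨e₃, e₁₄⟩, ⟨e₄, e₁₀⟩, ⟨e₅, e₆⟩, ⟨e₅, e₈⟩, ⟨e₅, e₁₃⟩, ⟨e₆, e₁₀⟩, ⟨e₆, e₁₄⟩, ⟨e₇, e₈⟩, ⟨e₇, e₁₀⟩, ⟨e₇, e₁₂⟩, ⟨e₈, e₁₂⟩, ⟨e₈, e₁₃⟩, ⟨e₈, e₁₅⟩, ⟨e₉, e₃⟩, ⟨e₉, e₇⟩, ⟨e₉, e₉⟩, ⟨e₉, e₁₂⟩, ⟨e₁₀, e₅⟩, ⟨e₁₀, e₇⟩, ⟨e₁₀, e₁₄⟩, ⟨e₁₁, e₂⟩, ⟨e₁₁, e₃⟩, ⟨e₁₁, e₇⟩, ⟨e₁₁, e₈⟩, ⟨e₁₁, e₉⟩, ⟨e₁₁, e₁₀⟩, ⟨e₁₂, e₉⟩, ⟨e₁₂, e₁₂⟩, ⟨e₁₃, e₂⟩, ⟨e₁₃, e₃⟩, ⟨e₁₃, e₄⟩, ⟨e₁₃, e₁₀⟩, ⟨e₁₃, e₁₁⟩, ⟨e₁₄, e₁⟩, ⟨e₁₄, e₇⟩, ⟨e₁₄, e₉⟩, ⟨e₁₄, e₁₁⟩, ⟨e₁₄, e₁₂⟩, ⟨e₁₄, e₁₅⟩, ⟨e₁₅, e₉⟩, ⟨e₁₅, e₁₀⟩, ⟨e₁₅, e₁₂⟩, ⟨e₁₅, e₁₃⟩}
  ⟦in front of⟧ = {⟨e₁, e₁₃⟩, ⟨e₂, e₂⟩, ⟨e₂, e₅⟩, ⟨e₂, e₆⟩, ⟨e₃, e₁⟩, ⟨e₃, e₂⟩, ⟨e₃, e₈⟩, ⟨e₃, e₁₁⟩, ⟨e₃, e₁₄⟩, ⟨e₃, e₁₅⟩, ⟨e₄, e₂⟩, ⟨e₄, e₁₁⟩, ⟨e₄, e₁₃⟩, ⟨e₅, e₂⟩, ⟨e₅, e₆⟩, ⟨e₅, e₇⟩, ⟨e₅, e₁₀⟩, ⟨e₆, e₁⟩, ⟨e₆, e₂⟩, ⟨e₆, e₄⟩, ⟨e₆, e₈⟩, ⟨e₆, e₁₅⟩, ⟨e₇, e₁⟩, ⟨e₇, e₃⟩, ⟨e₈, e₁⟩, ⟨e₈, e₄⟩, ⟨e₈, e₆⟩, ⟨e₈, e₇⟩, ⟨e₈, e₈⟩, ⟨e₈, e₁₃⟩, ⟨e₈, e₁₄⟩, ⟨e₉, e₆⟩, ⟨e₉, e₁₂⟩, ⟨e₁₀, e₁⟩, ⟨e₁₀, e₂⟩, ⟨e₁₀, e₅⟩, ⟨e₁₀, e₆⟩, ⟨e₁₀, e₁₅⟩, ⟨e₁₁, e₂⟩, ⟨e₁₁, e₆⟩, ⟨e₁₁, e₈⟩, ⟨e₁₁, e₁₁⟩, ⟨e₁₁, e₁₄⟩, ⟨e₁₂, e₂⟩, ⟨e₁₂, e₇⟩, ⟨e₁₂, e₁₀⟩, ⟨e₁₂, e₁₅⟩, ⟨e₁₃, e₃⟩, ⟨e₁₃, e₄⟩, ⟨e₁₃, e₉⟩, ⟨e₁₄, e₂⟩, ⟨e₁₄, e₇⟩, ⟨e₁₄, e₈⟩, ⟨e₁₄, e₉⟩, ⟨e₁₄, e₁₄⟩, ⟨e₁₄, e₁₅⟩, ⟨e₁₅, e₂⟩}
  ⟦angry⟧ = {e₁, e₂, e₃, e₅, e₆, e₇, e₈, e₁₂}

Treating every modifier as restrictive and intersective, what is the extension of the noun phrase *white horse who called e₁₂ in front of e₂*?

⟦who called e₁₂⟧ = {x : ⟨x, e₁₂⟩ ∈ ⟦called⟧} = {e₁, e₃, e₇, e₈, e₉, e₁₂, e₁₄, e₁₅}
⟦in front of e₂⟧ = {x : ⟨x, e₂⟩ ∈ ⟦in front of⟧} = {e₂, e₃, e₄, e₅, e₆, e₁₀, e₁₁, e₁₂, e₁₄, e₁₅}
⟦horse⟧ = {e₁, e₃, e₄, e₅, e₆, e₈, e₉, e₁₀, e₁₁, e₁₂, e₁₃, e₁₄}
… ∩ ⟦who called e₁₂⟧ = {e₁, e₃, e₄, e₅, e₆, e₈, e₉, e₁₀, e₁₁, e₁₂, e₁₃, e₁₄} ∩ {e₁, e₃, e₇, e₈, e₉, e₁₂, e₁₄, e₁₅} = {e₁, e₃, e₈, e₉, e₁₂, e₁₄}
… ∩ ⟦in front of e₂⟧ = {e₁, e₃, e₈, e₉, e₁₂, e₁₄} ∩ {e₂, e₃, e₄, e₅, e₆, e₁₀, e₁₁, e₁₂, e₁₄, e₁₅} = {e₃, e₁₂, e₁₄}
… ∩ ⟦white⟧ = {e₃, e₁₂, e₁₄} ∩ {e₆, e₉, e₁₀, e₁₄, e₁₅} = {e₁₄}
So ⟦white horse who called e₁₂ in front of e₂⟧ = {e₁₄}.

{e₁₄}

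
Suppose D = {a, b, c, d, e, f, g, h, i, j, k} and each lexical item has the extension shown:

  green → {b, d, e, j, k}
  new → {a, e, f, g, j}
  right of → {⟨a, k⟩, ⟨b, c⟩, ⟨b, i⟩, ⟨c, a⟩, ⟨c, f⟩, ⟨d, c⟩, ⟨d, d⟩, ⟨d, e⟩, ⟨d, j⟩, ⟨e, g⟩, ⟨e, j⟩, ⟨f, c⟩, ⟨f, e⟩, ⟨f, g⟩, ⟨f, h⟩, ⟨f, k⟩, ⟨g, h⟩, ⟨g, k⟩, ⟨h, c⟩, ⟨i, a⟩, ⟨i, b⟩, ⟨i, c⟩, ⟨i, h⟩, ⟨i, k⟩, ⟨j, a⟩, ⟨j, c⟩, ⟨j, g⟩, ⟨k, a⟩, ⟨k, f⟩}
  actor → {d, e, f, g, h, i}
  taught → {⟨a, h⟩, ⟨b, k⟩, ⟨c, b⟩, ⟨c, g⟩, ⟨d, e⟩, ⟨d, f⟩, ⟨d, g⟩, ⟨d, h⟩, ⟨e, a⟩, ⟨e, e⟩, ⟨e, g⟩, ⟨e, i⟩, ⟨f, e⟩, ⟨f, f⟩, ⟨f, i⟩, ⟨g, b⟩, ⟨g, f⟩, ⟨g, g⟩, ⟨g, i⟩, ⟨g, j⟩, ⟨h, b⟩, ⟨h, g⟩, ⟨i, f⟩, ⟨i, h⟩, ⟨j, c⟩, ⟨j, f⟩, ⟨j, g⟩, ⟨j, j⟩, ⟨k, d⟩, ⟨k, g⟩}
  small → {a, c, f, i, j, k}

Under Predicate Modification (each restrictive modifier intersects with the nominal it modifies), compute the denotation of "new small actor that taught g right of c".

{}

⟦that taught g⟧ = {x : ⟨x, g⟩ ∈ ⟦taught⟧} = {c, d, e, g, h, j, k}
⟦right of c⟧ = {x : ⟨x, c⟩ ∈ ⟦right of⟧} = {b, d, f, h, i, j}
⟦actor⟧ = {d, e, f, g, h, i}
… ∩ ⟦that taught g⟧ = {d, e, f, g, h, i} ∩ {c, d, e, g, h, j, k} = {d, e, g, h}
… ∩ ⟦right of c⟧ = {d, e, g, h} ∩ {b, d, f, h, i, j} = {d, h}
… ∩ ⟦new⟧ = {d, h} ∩ {a, e, f, g, j} = ∅
… ∩ ⟦small⟧ = ∅ ∩ {a, c, f, i, j, k} = ∅
So ⟦new small actor that taught g right of c⟧ = {}.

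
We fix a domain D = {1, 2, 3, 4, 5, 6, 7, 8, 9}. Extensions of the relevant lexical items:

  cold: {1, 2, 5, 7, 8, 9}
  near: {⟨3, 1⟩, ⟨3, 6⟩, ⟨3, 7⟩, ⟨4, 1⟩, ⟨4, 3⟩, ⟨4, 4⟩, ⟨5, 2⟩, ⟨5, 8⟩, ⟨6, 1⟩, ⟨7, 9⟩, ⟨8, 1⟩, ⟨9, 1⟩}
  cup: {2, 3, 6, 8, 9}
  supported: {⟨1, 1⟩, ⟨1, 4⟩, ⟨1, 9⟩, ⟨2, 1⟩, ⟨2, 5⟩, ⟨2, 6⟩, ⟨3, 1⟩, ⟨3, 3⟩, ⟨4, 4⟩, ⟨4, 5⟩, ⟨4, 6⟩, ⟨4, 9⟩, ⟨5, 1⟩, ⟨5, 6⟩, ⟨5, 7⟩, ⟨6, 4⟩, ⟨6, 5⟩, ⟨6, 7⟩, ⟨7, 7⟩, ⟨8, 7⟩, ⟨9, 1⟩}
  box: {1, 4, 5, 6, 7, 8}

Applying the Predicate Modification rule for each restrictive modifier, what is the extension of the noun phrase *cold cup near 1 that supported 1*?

{9}

⟦near 1⟧ = {x : ⟨x, 1⟩ ∈ ⟦near⟧} = {3, 4, 6, 8, 9}
⟦that supported 1⟧ = {x : ⟨x, 1⟩ ∈ ⟦supported⟧} = {1, 2, 3, 5, 9}
⟦cup⟧ = {2, 3, 6, 8, 9}
… ∩ ⟦near 1⟧ = {2, 3, 6, 8, 9} ∩ {3, 4, 6, 8, 9} = {3, 6, 8, 9}
… ∩ ⟦that supported 1⟧ = {3, 6, 8, 9} ∩ {1, 2, 3, 5, 9} = {3, 9}
… ∩ ⟦cold⟧ = {3, 9} ∩ {1, 2, 5, 7, 8, 9} = {9}
So ⟦cold cup near 1 that supported 1⟧ = {9}.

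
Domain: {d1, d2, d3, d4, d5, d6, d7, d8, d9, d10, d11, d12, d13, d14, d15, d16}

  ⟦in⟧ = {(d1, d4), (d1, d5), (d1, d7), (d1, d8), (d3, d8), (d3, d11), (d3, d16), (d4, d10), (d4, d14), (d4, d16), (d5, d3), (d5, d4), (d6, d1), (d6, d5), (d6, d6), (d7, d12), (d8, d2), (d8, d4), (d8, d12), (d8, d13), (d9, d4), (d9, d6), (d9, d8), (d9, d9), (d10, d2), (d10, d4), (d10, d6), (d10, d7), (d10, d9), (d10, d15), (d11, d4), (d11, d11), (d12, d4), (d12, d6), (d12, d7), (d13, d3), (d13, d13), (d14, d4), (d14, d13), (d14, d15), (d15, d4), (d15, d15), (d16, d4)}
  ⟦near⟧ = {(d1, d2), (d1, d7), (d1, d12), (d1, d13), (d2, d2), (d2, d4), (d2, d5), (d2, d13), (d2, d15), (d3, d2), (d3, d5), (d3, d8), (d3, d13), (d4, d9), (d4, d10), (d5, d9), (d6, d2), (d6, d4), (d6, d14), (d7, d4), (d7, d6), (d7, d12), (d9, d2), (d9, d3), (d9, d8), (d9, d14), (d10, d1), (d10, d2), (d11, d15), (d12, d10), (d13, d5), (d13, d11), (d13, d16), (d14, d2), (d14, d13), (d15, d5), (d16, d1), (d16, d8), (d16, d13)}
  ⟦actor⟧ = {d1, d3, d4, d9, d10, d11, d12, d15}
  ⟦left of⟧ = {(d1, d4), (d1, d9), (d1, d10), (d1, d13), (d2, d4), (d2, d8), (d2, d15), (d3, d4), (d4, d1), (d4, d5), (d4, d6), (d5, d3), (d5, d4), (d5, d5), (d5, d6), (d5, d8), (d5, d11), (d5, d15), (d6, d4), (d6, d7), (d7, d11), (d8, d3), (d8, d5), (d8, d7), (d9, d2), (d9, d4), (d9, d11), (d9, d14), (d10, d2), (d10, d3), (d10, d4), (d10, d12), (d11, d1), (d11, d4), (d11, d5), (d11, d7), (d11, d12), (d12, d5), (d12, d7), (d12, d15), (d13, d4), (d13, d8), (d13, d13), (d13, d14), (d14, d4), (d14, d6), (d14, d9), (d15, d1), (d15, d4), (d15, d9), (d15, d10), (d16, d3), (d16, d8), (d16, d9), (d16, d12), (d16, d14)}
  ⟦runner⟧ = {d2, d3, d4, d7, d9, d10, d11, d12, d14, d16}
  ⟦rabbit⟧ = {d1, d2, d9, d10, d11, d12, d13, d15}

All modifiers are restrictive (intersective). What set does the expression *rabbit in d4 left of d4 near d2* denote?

{d1, d9, d10}

⟦in d4⟧ = {x : ⟨x, d4⟩ ∈ ⟦in⟧} = {d1, d5, d8, d9, d10, d11, d12, d14, d15, d16}
⟦left of d4⟧ = {x : ⟨x, d4⟩ ∈ ⟦left of⟧} = {d1, d2, d3, d5, d6, d9, d10, d11, d13, d14, d15}
⟦near d2⟧ = {x : ⟨x, d2⟩ ∈ ⟦near⟧} = {d1, d2, d3, d6, d9, d10, d14}
⟦rabbit⟧ = {d1, d2, d9, d10, d11, d12, d13, d15}
… ∩ ⟦in d4⟧ = {d1, d2, d9, d10, d11, d12, d13, d15} ∩ {d1, d5, d8, d9, d10, d11, d12, d14, d15, d16} = {d1, d9, d10, d11, d12, d15}
… ∩ ⟦left of d4⟧ = {d1, d9, d10, d11, d12, d15} ∩ {d1, d2, d3, d5, d6, d9, d10, d11, d13, d14, d15} = {d1, d9, d10, d11, d15}
… ∩ ⟦near d2⟧ = {d1, d9, d10, d11, d15} ∩ {d1, d2, d3, d6, d9, d10, d14} = {d1, d9, d10}
So ⟦rabbit in d4 left of d4 near d2⟧ = {d1, d9, d10}.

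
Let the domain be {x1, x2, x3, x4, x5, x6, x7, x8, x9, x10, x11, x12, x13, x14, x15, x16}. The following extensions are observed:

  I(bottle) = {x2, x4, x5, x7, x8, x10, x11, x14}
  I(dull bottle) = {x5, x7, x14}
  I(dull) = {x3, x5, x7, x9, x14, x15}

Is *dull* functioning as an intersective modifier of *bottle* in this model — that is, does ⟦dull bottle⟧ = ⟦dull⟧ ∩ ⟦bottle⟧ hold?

yes

⟦dull⟧ ∩ ⟦bottle⟧ = {x3, x5, x7, x9, x14, x15} ∩ {x2, x4, x5, x7, x8, x10, x11, x14} = {x5, x7, x14}
Observed ⟦dull bottle⟧ = {x5, x7, x14}.
These coincide, so the modifier is intersective here.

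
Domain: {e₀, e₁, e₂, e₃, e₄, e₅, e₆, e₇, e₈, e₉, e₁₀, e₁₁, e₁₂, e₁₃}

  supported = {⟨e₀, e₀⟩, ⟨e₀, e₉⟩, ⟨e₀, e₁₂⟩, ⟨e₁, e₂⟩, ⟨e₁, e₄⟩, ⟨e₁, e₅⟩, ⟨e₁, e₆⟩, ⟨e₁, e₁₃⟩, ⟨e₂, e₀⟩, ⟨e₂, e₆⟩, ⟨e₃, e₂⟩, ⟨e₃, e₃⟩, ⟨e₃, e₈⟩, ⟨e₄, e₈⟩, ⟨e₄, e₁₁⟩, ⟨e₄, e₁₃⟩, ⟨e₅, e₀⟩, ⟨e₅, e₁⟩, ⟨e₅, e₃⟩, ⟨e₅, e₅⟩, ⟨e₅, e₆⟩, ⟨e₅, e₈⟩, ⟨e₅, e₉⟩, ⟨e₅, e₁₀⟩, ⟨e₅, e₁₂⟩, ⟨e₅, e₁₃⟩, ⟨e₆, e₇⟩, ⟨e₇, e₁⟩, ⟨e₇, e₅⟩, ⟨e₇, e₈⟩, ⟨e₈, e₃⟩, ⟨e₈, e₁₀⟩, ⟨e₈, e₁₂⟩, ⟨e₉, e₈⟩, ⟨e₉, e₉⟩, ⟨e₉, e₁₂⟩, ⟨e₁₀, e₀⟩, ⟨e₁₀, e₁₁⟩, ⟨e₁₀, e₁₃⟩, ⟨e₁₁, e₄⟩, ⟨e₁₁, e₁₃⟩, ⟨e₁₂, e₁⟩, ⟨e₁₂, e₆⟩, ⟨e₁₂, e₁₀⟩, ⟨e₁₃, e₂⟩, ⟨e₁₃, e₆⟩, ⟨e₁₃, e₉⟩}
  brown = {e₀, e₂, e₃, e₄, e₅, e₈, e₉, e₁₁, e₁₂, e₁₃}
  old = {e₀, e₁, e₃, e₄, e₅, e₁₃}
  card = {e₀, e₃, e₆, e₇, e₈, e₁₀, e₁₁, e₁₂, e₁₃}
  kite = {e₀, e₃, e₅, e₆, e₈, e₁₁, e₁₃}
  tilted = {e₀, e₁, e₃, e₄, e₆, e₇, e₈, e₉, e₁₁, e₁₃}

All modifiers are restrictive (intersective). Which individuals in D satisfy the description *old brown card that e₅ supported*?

⟦that e₅ supported⟧ = {x : ⟨e₅, x⟩ ∈ ⟦supported⟧} = {e₀, e₁, e₃, e₅, e₆, e₈, e₉, e₁₀, e₁₂, e₁₃}
⟦card⟧ = {e₀, e₃, e₆, e₇, e₈, e₁₀, e₁₁, e₁₂, e₁₃}
… ∩ ⟦that e₅ supported⟧ = {e₀, e₃, e₆, e₇, e₈, e₁₀, e₁₁, e₁₂, e₁₃} ∩ {e₀, e₁, e₃, e₅, e₆, e₈, e₉, e₁₀, e₁₂, e₁₃} = {e₀, e₃, e₆, e₈, e₁₀, e₁₂, e₁₃}
… ∩ ⟦old⟧ = {e₀, e₃, e₆, e₈, e₁₀, e₁₂, e₁₃} ∩ {e₀, e₁, e₃, e₄, e₅, e₁₃} = {e₀, e₃, e₁₃}
… ∩ ⟦brown⟧ = {e₀, e₃, e₁₃} ∩ {e₀, e₂, e₃, e₄, e₅, e₈, e₉, e₁₁, e₁₂, e₁₃} = {e₀, e₃, e₁₃}
So ⟦old brown card that e₅ supported⟧ = {e₀, e₃, e₁₃}.

{e₀, e₃, e₁₃}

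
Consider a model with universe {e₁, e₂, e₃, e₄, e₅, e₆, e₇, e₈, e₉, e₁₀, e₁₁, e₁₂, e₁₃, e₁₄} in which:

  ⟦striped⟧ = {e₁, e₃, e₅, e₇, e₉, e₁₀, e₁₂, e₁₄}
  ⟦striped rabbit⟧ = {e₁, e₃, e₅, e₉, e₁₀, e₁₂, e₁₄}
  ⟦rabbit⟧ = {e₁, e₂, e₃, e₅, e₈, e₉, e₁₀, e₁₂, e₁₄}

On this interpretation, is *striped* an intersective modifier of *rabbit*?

yes

⟦striped⟧ ∩ ⟦rabbit⟧ = {e₁, e₃, e₅, e₇, e₉, e₁₀, e₁₂, e₁₄} ∩ {e₁, e₂, e₃, e₅, e₈, e₉, e₁₀, e₁₂, e₁₄} = {e₁, e₃, e₅, e₉, e₁₀, e₁₂, e₁₄}
Observed ⟦striped rabbit⟧ = {e₁, e₃, e₅, e₉, e₁₀, e₁₂, e₁₄}.
These coincide, so the modifier is intersective here.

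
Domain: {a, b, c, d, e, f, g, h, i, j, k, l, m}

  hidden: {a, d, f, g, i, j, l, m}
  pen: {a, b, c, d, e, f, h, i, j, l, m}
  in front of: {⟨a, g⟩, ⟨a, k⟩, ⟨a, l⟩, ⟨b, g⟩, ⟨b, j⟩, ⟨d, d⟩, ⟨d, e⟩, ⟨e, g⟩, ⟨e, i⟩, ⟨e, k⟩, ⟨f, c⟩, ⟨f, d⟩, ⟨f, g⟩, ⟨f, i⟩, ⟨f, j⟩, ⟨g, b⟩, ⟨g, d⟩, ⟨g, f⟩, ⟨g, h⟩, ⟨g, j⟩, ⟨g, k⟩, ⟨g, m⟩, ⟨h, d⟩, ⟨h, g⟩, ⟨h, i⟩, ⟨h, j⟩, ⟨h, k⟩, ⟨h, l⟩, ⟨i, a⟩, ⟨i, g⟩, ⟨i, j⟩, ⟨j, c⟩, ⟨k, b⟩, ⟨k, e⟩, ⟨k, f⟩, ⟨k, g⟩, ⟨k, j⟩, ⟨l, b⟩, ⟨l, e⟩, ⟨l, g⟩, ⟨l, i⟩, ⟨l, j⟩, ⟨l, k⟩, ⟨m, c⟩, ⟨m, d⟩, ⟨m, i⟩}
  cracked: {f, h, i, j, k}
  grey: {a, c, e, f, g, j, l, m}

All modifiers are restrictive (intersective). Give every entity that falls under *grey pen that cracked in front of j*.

{f}

⟦that cracked⟧ = ⟦cracked⟧ = {f, h, i, j, k}
⟦in front of j⟧ = {x : ⟨x, j⟩ ∈ ⟦in front of⟧} = {b, f, g, h, i, k, l}
⟦pen⟧ = {a, b, c, d, e, f, h, i, j, l, m}
… ∩ ⟦that cracked⟧ = {a, b, c, d, e, f, h, i, j, l, m} ∩ {f, h, i, j, k} = {f, h, i, j}
… ∩ ⟦in front of j⟧ = {f, h, i, j} ∩ {b, f, g, h, i, k, l} = {f, h, i}
… ∩ ⟦grey⟧ = {f, h, i} ∩ {a, c, e, f, g, j, l, m} = {f}
So ⟦grey pen that cracked in front of j⟧ = {f}.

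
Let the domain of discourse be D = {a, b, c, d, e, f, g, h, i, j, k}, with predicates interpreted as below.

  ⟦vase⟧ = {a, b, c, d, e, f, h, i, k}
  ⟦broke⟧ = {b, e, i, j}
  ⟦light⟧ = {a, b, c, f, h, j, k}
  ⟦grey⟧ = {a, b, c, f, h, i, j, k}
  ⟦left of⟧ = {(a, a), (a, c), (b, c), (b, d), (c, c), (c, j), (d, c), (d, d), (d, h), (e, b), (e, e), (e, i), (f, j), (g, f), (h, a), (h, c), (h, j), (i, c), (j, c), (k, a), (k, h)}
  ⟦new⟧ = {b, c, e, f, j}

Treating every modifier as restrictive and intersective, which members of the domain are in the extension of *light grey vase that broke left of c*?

⟦that broke⟧ = ⟦broke⟧ = {b, e, i, j}
⟦left of c⟧ = {x : ⟨x, c⟩ ∈ ⟦left of⟧} = {a, b, c, d, h, i, j}
⟦vase⟧ = {a, b, c, d, e, f, h, i, k}
… ∩ ⟦that broke⟧ = {a, b, c, d, e, f, h, i, k} ∩ {b, e, i, j} = {b, e, i}
… ∩ ⟦left of c⟧ = {b, e, i} ∩ {a, b, c, d, h, i, j} = {b, i}
… ∩ ⟦light⟧ = {b, i} ∩ {a, b, c, f, h, j, k} = {b}
… ∩ ⟦grey⟧ = {b} ∩ {a, b, c, f, h, i, j, k} = {b}
So ⟦light grey vase that broke left of c⟧ = {b}.

{b}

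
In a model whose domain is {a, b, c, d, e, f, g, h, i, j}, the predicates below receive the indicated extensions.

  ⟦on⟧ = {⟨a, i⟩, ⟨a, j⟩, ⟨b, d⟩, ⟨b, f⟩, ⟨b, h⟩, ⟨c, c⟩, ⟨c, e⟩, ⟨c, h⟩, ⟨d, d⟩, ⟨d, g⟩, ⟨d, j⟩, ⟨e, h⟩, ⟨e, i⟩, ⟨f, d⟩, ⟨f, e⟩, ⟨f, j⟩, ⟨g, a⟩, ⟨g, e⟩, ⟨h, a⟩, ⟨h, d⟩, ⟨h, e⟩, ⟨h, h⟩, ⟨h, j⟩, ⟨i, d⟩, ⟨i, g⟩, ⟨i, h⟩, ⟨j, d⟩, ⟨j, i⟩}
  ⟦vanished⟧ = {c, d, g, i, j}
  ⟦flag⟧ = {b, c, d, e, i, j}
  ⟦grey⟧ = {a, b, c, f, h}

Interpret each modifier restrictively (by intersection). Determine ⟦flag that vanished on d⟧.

{d, i, j}

⟦that vanished⟧ = ⟦vanished⟧ = {c, d, g, i, j}
⟦on d⟧ = {x : ⟨x, d⟩ ∈ ⟦on⟧} = {b, d, f, h, i, j}
⟦flag⟧ = {b, c, d, e, i, j}
… ∩ ⟦that vanished⟧ = {b, c, d, e, i, j} ∩ {c, d, g, i, j} = {c, d, i, j}
… ∩ ⟦on d⟧ = {c, d, i, j} ∩ {b, d, f, h, i, j} = {d, i, j}
So ⟦flag that vanished on d⟧ = {d, i, j}.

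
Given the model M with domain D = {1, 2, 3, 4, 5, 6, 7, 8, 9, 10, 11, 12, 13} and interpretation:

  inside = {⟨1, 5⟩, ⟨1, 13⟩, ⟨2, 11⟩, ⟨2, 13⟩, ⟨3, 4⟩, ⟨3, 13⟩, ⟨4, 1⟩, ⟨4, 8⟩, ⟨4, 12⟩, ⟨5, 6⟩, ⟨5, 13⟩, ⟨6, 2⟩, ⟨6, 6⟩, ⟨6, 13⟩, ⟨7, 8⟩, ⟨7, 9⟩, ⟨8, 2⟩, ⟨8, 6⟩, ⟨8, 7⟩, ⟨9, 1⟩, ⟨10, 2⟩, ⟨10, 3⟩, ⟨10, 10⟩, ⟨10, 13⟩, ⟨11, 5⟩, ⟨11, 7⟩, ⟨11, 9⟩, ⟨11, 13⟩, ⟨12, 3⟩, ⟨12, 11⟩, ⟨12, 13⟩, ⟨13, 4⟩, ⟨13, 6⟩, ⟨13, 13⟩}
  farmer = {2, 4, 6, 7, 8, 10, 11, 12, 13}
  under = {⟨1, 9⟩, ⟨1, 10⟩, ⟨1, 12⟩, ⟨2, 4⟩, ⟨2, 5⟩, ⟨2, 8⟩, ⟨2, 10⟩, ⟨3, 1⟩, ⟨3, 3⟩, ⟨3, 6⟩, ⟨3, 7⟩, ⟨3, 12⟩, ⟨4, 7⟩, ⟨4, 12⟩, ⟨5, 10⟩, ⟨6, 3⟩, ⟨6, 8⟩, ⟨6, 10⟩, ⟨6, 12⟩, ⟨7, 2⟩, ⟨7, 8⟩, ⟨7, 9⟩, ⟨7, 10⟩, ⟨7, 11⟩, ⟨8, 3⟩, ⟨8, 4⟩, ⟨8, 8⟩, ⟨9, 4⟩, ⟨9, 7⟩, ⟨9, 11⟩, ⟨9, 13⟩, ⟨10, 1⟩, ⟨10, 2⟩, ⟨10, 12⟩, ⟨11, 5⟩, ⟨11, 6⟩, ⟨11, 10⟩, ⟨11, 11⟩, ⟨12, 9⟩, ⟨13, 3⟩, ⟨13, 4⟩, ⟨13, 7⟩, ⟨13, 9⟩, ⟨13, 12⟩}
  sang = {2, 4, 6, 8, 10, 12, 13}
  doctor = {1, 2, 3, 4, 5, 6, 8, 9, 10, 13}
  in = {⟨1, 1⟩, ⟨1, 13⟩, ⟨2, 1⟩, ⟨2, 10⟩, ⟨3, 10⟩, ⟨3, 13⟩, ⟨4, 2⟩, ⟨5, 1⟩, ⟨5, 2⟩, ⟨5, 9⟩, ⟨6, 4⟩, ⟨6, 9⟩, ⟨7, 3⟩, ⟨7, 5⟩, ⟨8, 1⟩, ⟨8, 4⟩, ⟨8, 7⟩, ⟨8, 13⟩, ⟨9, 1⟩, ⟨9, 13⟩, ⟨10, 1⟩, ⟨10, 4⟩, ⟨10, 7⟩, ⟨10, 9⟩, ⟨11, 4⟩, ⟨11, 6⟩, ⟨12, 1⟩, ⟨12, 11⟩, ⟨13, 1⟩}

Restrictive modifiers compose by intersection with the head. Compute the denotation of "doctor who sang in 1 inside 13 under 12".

⟦who sang⟧ = ⟦sang⟧ = {2, 4, 6, 8, 10, 12, 13}
⟦in 1⟧ = {x : ⟨x, 1⟩ ∈ ⟦in⟧} = {1, 2, 5, 8, 9, 10, 12, 13}
⟦inside 13⟧ = {x : ⟨x, 13⟩ ∈ ⟦inside⟧} = {1, 2, 3, 5, 6, 10, 11, 12, 13}
⟦under 12⟧ = {x : ⟨x, 12⟩ ∈ ⟦under⟧} = {1, 3, 4, 6, 10, 13}
⟦doctor⟧ = {1, 2, 3, 4, 5, 6, 8, 9, 10, 13}
… ∩ ⟦who sang⟧ = {1, 2, 3, 4, 5, 6, 8, 9, 10, 13} ∩ {2, 4, 6, 8, 10, 12, 13} = {2, 4, 6, 8, 10, 13}
… ∩ ⟦in 1⟧ = {2, 4, 6, 8, 10, 13} ∩ {1, 2, 5, 8, 9, 10, 12, 13} = {2, 8, 10, 13}
… ∩ ⟦inside 13⟧ = {2, 8, 10, 13} ∩ {1, 2, 3, 5, 6, 10, 11, 12, 13} = {2, 10, 13}
… ∩ ⟦under 12⟧ = {2, 10, 13} ∩ {1, 3, 4, 6, 10, 13} = {10, 13}
So ⟦doctor who sang in 1 inside 13 under 12⟧ = {10, 13}.

{10, 13}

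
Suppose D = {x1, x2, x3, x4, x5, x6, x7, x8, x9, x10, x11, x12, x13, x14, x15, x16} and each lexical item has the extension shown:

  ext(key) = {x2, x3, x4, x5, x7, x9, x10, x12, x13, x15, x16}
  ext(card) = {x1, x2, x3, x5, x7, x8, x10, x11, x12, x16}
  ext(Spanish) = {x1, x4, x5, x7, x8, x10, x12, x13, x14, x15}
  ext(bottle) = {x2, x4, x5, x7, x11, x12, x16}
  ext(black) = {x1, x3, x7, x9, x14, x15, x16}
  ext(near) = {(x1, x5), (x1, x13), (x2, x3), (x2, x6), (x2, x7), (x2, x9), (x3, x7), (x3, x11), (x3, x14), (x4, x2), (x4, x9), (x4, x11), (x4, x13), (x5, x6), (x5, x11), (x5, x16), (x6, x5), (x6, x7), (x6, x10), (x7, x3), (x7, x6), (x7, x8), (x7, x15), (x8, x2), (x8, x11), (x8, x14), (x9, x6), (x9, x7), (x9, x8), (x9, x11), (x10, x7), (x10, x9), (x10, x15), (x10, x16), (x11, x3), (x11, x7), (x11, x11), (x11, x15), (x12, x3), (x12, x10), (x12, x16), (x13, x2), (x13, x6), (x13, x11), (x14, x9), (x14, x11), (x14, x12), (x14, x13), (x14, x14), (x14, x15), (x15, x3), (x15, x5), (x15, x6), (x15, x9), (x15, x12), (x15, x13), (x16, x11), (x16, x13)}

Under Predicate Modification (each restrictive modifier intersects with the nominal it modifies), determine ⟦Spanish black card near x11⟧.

⟦near x11⟧ = {x : ⟨x, x11⟩ ∈ ⟦near⟧} = {x3, x4, x5, x8, x9, x11, x13, x14, x16}
⟦card⟧ = {x1, x2, x3, x5, x7, x8, x10, x11, x12, x16}
… ∩ ⟦near x11⟧ = {x1, x2, x3, x5, x7, x8, x10, x11, x12, x16} ∩ {x3, x4, x5, x8, x9, x11, x13, x14, x16} = {x3, x5, x8, x11, x16}
… ∩ ⟦Spanish⟧ = {x3, x5, x8, x11, x16} ∩ {x1, x4, x5, x7, x8, x10, x12, x13, x14, x15} = {x5, x8}
… ∩ ⟦black⟧ = {x5, x8} ∩ {x1, x3, x7, x9, x14, x15, x16} = ∅
So ⟦Spanish black card near x11⟧ = { }.

{ }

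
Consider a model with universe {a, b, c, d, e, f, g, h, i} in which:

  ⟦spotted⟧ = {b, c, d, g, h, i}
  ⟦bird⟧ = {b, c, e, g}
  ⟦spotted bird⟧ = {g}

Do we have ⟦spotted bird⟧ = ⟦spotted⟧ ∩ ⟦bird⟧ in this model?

⟦spotted⟧ ∩ ⟦bird⟧ = {b, c, d, g, h, i} ∩ {b, c, e, g} = {b, c, g}
Observed ⟦spotted bird⟧ = {g}.
These differ, so the modifier is not intersective in this model.

no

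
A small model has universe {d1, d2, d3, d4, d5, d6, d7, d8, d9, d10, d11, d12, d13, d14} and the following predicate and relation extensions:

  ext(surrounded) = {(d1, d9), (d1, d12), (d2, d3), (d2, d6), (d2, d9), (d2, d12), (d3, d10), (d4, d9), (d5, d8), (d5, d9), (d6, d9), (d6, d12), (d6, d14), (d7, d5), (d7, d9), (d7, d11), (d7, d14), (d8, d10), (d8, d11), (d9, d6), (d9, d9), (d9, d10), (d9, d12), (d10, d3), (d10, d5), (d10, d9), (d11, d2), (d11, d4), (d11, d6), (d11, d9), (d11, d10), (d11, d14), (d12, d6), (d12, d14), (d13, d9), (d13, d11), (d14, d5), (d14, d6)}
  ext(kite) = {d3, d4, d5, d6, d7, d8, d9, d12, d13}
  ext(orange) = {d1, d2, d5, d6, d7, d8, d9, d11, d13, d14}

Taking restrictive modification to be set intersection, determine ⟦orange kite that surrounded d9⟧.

⟦that surrounded d9⟧ = {x : ⟨x, d9⟩ ∈ ⟦surrounded⟧} = {d1, d2, d4, d5, d6, d7, d9, d10, d11, d13}
⟦kite⟧ = {d3, d4, d5, d6, d7, d8, d9, d12, d13}
… ∩ ⟦that surrounded d9⟧ = {d3, d4, d5, d6, d7, d8, d9, d12, d13} ∩ {d1, d2, d4, d5, d6, d7, d9, d10, d11, d13} = {d4, d5, d6, d7, d9, d13}
… ∩ ⟦orange⟧ = {d4, d5, d6, d7, d9, d13} ∩ {d1, d2, d5, d6, d7, d8, d9, d11, d13, d14} = {d5, d6, d7, d9, d13}
So ⟦orange kite that surrounded d9⟧ = {d5, d6, d7, d9, d13}.

{d5, d6, d7, d9, d13}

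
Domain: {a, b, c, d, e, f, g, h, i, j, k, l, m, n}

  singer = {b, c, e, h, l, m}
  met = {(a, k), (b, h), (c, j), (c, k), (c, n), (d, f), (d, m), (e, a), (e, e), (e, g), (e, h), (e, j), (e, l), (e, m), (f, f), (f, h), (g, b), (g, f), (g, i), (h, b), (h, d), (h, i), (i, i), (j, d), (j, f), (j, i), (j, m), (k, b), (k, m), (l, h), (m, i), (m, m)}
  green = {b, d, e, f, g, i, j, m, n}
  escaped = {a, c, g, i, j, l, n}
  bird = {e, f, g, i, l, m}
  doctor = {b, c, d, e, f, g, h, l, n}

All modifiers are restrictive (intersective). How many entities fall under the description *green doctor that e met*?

⟦that e met⟧ = {x : ⟨e, x⟩ ∈ ⟦met⟧} = {a, e, g, h, j, l, m}
⟦doctor⟧ = {b, c, d, e, f, g, h, l, n}
… ∩ ⟦that e met⟧ = {b, c, d, e, f, g, h, l, n} ∩ {a, e, g, h, j, l, m} = {e, g, h, l}
… ∩ ⟦green⟧ = {e, g, h, l} ∩ {b, d, e, f, g, i, j, m, n} = {e, g}
⟦green doctor that e met⟧ = {e, g}, so the cardinality is 2.

2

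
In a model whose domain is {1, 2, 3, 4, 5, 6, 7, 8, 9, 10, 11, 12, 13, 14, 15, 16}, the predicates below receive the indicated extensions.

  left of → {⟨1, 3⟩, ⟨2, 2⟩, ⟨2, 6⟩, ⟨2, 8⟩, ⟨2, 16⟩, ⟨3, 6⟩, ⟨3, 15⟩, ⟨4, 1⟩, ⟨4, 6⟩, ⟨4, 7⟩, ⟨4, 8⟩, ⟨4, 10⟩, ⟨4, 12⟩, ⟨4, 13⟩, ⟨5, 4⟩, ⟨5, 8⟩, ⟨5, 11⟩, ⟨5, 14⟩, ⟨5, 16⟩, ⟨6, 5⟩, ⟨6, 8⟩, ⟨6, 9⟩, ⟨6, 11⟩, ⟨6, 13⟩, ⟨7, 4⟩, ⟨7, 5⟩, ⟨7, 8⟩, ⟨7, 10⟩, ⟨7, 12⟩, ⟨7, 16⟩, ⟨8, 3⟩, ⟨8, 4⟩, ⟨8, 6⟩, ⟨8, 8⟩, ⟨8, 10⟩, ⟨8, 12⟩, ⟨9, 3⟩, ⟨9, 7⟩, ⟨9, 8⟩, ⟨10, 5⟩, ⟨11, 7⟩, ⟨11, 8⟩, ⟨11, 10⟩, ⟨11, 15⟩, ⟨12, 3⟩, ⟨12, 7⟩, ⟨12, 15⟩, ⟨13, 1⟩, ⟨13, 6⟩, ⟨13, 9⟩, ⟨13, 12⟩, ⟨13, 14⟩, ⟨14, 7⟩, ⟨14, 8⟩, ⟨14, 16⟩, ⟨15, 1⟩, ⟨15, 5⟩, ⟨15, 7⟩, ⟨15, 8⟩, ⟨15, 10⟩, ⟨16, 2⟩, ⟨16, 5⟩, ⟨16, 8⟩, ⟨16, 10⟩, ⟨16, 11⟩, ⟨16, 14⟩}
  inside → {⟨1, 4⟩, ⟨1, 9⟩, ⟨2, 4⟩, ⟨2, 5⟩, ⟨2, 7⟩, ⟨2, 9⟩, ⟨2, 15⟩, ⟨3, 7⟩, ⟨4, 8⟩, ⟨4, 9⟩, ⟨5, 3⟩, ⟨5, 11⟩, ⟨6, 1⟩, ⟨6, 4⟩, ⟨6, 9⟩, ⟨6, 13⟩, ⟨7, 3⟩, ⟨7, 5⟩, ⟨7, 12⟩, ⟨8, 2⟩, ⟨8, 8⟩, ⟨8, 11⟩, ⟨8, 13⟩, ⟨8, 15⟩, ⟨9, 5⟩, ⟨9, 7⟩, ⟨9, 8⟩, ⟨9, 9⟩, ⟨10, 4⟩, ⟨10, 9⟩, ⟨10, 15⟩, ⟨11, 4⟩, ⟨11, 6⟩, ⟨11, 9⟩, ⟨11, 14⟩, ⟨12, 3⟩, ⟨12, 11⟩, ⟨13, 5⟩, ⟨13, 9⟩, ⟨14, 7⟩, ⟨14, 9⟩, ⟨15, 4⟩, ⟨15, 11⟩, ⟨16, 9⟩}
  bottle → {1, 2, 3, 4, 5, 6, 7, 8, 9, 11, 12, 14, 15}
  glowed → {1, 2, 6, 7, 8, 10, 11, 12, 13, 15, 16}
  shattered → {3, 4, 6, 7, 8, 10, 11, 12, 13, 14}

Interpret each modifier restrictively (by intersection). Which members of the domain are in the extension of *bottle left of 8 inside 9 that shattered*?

{4, 6, 11, 14}

⟦left of 8⟧ = {x : ⟨x, 8⟩ ∈ ⟦left of⟧} = {2, 4, 5, 6, 7, 8, 9, 11, 14, 15, 16}
⟦inside 9⟧ = {x : ⟨x, 9⟩ ∈ ⟦inside⟧} = {1, 2, 4, 6, 9, 10, 11, 13, 14, 16}
⟦that shattered⟧ = ⟦shattered⟧ = {3, 4, 6, 7, 8, 10, 11, 12, 13, 14}
⟦bottle⟧ = {1, 2, 3, 4, 5, 6, 7, 8, 9, 11, 12, 14, 15}
… ∩ ⟦left of 8⟧ = {1, 2, 3, 4, 5, 6, 7, 8, 9, 11, 12, 14, 15} ∩ {2, 4, 5, 6, 7, 8, 9, 11, 14, 15, 16} = {2, 4, 5, 6, 7, 8, 9, 11, 14, 15}
… ∩ ⟦inside 9⟧ = {2, 4, 5, 6, 7, 8, 9, 11, 14, 15} ∩ {1, 2, 4, 6, 9, 10, 11, 13, 14, 16} = {2, 4, 6, 9, 11, 14}
… ∩ ⟦that shattered⟧ = {2, 4, 6, 9, 11, 14} ∩ {3, 4, 6, 7, 8, 10, 11, 12, 13, 14} = {4, 6, 11, 14}
So ⟦bottle left of 8 inside 9 that shattered⟧ = {4, 6, 11, 14}.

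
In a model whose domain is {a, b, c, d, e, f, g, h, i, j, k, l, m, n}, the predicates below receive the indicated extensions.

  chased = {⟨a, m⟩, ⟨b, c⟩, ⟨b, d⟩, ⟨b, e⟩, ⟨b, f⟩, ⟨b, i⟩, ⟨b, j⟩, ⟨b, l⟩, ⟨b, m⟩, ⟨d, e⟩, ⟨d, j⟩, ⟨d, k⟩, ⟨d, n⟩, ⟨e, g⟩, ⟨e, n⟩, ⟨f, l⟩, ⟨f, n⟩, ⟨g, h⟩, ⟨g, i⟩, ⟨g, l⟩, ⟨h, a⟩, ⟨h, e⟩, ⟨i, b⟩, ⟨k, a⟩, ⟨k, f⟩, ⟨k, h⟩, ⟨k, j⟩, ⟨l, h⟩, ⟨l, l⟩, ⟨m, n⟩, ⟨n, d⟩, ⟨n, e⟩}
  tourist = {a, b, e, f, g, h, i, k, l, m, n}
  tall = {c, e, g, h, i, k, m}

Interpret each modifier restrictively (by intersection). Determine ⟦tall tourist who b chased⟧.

{e, i, m}

⟦who b chased⟧ = {x : ⟨b, x⟩ ∈ ⟦chased⟧} = {c, d, e, f, i, j, l, m}
⟦tourist⟧ = {a, b, e, f, g, h, i, k, l, m, n}
… ∩ ⟦who b chased⟧ = {a, b, e, f, g, h, i, k, l, m, n} ∩ {c, d, e, f, i, j, l, m} = {e, f, i, l, m}
… ∩ ⟦tall⟧ = {e, f, i, l, m} ∩ {c, e, g, h, i, k, m} = {e, i, m}
So ⟦tall tourist who b chased⟧ = {e, i, m}.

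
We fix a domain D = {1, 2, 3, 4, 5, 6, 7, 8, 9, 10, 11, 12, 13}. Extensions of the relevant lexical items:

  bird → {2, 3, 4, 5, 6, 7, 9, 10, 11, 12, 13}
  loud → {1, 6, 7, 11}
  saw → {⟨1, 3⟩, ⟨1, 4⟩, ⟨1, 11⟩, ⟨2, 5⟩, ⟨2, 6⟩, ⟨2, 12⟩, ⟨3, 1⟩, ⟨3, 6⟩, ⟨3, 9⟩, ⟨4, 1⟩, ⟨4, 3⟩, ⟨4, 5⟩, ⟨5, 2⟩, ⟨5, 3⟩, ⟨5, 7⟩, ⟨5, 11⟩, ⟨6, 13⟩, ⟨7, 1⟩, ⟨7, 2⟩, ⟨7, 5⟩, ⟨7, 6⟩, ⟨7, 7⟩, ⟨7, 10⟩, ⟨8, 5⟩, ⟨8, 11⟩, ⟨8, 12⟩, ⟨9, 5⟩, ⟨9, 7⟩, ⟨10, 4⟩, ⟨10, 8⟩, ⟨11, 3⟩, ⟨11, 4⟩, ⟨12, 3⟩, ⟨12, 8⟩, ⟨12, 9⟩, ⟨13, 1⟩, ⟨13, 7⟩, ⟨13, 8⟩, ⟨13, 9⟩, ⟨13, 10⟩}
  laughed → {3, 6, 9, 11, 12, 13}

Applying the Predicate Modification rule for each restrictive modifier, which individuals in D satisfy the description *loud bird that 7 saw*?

{6, 7}

⟦that 7 saw⟧ = {x : ⟨7, x⟩ ∈ ⟦saw⟧} = {1, 2, 5, 6, 7, 10}
⟦bird⟧ = {2, 3, 4, 5, 6, 7, 9, 10, 11, 12, 13}
… ∩ ⟦that 7 saw⟧ = {2, 3, 4, 5, 6, 7, 9, 10, 11, 12, 13} ∩ {1, 2, 5, 6, 7, 10} = {2, 5, 6, 7, 10}
… ∩ ⟦loud⟧ = {2, 5, 6, 7, 10} ∩ {1, 6, 7, 11} = {6, 7}
So ⟦loud bird that 7 saw⟧ = {6, 7}.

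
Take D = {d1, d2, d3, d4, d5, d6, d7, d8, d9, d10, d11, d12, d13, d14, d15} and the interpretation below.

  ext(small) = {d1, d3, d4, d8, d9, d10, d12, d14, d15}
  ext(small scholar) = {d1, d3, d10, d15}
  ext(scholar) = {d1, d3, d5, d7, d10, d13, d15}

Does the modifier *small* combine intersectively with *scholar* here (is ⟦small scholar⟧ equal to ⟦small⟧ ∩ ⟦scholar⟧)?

yes

⟦small⟧ ∩ ⟦scholar⟧ = {d1, d3, d4, d8, d9, d10, d12, d14, d15} ∩ {d1, d3, d5, d7, d10, d13, d15} = {d1, d3, d10, d15}
Observed ⟦small scholar⟧ = {d1, d3, d10, d15}.
These coincide, so the modifier is intersective here.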